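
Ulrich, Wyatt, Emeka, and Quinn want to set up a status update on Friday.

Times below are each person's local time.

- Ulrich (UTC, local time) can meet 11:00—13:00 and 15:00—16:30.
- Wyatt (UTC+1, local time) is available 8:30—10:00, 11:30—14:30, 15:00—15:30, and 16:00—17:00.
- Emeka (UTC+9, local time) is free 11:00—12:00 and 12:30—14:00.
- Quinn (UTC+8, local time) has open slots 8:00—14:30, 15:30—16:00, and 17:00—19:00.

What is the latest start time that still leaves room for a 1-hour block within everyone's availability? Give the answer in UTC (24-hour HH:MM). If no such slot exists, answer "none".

Ulrich → UTC: 11:00–13:00, 15:00–16:30.
Wyatt → UTC: 07:30–09:00, 10:30–13:30, 14:00–14:30, 15:00–16:00.
Emeka → UTC: 02:00–03:00, 03:30–05:00.
Quinn → UTC: 00:00–06:30, 07:30–08:00, 09:00–11:00.
Ulrich ∩ Wyatt: 11:00–13:00, 15:00–16:00.
Ulrich ∩ Wyatt ∩ Emeka: (none).
Ulrich ∩ Wyatt ∩ Emeka ∩ Quinn: (none).
Windows ≥ 60 min: (none).

none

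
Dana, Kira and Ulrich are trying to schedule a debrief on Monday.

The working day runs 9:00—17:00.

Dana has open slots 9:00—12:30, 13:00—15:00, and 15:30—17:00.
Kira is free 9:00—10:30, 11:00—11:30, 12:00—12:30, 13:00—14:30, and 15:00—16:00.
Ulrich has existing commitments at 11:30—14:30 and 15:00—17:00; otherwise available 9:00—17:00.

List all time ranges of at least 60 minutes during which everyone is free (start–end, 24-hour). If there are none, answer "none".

09:00–10:30

Ulrich free within 09:00–17:00: 09:00–11:30, 14:30–15:00.
Dana ∩ Kira: 09:00–10:30, 11:00–11:30, 12:00–12:30, 13:00–14:30, 15:30–16:00.
Dana ∩ Kira ∩ Ulrich: 09:00–10:30, 11:00–11:30.
Windows ≥ 60 min: 09:00–10:30.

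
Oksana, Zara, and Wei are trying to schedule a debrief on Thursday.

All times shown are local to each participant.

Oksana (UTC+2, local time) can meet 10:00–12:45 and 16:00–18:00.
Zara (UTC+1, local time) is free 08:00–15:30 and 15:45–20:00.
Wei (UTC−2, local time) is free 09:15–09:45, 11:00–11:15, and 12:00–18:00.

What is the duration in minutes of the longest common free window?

75 minutes

Oksana → UTC: 08:00–10:45, 14:00–16:00.
Zara → UTC: 07:00–14:30, 14:45–19:00.
Wei → UTC: 11:15–11:45, 13:00–13:15, 14:00–20:00.
Oksana ∩ Zara: 08:00–10:45, 14:00–14:30, 14:45–16:00.
Oksana ∩ Zara ∩ Wei: 14:00–14:30, 14:45–16:00.
Common window lengths: 30, 75 min; longest is 75.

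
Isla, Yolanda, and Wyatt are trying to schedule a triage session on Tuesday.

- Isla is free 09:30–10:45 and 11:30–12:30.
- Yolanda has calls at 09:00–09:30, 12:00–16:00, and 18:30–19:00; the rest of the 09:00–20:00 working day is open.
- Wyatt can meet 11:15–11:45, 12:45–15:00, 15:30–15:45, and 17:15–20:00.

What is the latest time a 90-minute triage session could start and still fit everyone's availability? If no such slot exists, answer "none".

Yolanda free within 09:00–20:00: 09:30–12:00, 16:00–18:30, 19:00–20:00.
Isla ∩ Yolanda: 09:30–10:45, 11:30–12:00.
Isla ∩ Yolanda ∩ Wyatt: 11:30–11:45.
Windows ≥ 90 min: (none).

none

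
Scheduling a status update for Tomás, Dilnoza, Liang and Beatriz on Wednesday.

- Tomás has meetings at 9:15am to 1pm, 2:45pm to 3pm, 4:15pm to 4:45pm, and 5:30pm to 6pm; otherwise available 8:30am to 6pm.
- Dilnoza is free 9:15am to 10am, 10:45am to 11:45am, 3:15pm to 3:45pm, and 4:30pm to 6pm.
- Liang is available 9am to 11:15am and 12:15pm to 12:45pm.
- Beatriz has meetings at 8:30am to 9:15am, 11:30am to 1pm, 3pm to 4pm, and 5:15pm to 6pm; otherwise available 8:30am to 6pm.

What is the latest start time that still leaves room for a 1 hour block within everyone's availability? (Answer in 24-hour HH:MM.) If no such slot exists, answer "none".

Tomás free within 08:30–18:00: 08:30–09:15, 13:00–14:45, 15:00–16:15, 16:45–17:30.
Beatriz free within 08:30–18:00: 09:15–11:30, 13:00–15:00, 16:00–17:15.
Tomás ∩ Dilnoza: 15:15–15:45, 16:45–17:30.
Tomás ∩ Dilnoza ∩ Liang: (none).
Tomás ∩ Dilnoza ∩ Liang ∩ Beatriz: (none).
Windows ≥ 60 min: (none).

none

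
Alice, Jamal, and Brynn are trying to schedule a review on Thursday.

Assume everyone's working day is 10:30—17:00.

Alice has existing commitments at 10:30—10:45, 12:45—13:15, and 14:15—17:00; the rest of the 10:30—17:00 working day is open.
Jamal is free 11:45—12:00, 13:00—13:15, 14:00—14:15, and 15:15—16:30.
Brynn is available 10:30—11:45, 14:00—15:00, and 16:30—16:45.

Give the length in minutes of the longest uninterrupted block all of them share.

15 minutes

Alice free within 10:30–17:00: 10:45–12:45, 13:15–14:15.
Alice ∩ Jamal: 11:45–12:00, 14:00–14:15.
Alice ∩ Jamal ∩ Brynn: 14:00–14:15.
Single common window of 15 minutes.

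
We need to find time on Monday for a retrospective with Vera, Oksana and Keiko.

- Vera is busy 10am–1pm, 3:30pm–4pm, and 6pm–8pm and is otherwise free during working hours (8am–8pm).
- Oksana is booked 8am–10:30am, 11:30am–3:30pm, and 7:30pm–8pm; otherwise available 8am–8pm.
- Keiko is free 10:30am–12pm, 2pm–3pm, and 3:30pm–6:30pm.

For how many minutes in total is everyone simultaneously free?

Vera free within 08:00–20:00: 08:00–10:00, 13:00–15:30, 16:00–18:00.
Oksana free within 08:00–20:00: 10:30–11:30, 15:30–19:30.
Vera ∩ Oksana: 16:00–18:00.
Vera ∩ Oksana ∩ Keiko: 16:00–18:00.
Total common minutes: 120.

120 minutes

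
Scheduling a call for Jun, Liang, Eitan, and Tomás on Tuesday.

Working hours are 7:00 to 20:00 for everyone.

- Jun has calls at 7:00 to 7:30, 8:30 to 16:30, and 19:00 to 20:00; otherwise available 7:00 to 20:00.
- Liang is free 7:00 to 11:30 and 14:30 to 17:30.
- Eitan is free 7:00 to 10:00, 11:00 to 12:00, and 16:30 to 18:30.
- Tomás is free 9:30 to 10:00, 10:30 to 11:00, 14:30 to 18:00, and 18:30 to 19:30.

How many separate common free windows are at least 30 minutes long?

Jun free within 07:00–20:00: 07:30–08:30, 16:30–19:00.
Jun ∩ Liang: 07:30–08:30, 16:30–17:30.
Jun ∩ Liang ∩ Eitan: 07:30–08:30, 16:30–17:30.
Jun ∩ Liang ∩ Eitan ∩ Tomás: 16:30–17:30.
Windows ≥ 30 min: 16:30–17:30.
That's 1 window.

1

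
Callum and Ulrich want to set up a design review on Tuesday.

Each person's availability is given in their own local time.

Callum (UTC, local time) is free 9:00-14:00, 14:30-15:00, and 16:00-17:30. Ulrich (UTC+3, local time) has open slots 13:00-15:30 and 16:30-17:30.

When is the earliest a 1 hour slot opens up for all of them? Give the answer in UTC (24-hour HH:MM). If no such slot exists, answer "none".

Callum → UTC: 09:00–14:00, 14:30–15:00, 16:00–17:30.
Ulrich → UTC: 10:00–12:30, 13:30–14:30.
Callum ∩ Ulrich: 10:00–12:30, 13:30–14:00.
Windows ≥ 60 min: 10:00–12:30.
Earliest such window starts at 10:00.

10:00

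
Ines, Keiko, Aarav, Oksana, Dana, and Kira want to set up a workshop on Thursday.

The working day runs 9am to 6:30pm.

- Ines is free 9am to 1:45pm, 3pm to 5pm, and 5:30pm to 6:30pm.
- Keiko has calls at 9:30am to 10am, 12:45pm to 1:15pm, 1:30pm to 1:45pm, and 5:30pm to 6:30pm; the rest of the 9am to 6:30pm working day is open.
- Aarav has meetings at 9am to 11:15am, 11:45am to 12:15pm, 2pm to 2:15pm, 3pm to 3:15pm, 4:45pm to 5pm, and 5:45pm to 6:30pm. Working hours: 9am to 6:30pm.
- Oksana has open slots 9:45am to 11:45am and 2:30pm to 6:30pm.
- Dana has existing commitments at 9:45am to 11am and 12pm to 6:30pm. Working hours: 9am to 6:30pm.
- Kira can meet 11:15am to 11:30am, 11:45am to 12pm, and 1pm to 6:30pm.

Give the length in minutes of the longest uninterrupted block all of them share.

Keiko free within 09:00–18:30: 09:00–09:30, 10:00–12:45, 13:15–13:30, 13:45–17:30.
Aarav free within 09:00–18:30: 11:15–11:45, 12:15–14:00, 14:15–15:00, 15:15–16:45, 17:00–17:45.
Dana free within 09:00–18:30: 09:00–09:45, 11:00–12:00.
Ines ∩ Keiko: 09:00–09:30, 10:00–12:45, 13:15–13:30, 15:00–17:00.
Ines ∩ Keiko ∩ Aarav: 11:15–11:45, 12:15–12:45, 13:15–13:30, 15:15–16:45.
Ines ∩ Keiko ∩ Aarav ∩ Oksana: 11:15–11:45, 15:15–16:45.
Ines ∩ Keiko ∩ Aarav ∩ Oksana ∩ Dana: 11:15–11:45.
Ines ∩ Keiko ∩ Aarav ∩ Oksana ∩ Dana ∩ Kira: 11:15–11:30.
Single common window of 15 minutes.

15 minutes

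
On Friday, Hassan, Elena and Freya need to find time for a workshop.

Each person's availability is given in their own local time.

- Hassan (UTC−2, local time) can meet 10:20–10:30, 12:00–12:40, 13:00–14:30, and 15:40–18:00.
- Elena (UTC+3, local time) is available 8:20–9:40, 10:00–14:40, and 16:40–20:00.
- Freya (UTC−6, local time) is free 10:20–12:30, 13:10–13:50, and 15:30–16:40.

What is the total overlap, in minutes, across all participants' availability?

Hassan → UTC: 12:20–12:30, 14:00–14:40, 15:00–16:30, 17:40–20:00.
Elena → UTC: 05:20–06:40, 07:00–11:40, 13:40–17:00.
Freya → UTC: 16:20–18:30, 19:10–19:50, 21:30–22:40.
Hassan ∩ Elena: 14:00–14:40, 15:00–16:30.
Hassan ∩ Elena ∩ Freya: 16:20–16:30.
Total common minutes: 10.

10 minutes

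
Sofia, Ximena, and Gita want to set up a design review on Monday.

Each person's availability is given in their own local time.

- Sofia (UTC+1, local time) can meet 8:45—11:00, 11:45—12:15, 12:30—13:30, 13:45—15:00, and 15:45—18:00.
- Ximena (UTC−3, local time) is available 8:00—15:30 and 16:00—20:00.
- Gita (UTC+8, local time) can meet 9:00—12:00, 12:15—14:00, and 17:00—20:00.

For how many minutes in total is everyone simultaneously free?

45 minutes

Sofia → UTC: 07:45–10:00, 10:45–11:15, 11:30–12:30, 12:45–14:00, 14:45–17:00.
Ximena → UTC: 11:00–18:30, 19:00–23:00.
Gita → UTC: 01:00–04:00, 04:15–06:00, 09:00–12:00.
Sofia ∩ Ximena: 11:00–11:15, 11:30–12:30, 12:45–14:00, 14:45–17:00.
Sofia ∩ Ximena ∩ Gita: 11:00–11:15, 11:30–12:00.
Total common minutes: 15 + 30 = 45.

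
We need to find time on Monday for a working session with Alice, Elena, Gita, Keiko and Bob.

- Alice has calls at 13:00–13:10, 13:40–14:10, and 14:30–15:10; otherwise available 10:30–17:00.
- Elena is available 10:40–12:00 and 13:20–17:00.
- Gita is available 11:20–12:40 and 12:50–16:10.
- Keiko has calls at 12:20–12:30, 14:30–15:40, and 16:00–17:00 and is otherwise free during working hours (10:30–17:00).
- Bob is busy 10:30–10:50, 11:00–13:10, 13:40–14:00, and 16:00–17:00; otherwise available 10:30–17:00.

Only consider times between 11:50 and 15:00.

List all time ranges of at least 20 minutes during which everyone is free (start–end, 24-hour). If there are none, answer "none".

13:20–13:40, 14:10–14:30

Alice free within 10:30–17:00: 10:30–13:00, 13:10–13:40, 14:10–14:30, 15:10–17:00.
Keiko free within 10:30–17:00: 10:30–12:20, 12:30–14:30, 15:40–16:00.
Bob free within 10:30–17:00: 10:50–11:00, 13:10–13:40, 14:00–16:00.
Alice ∩ Elena: 10:40–12:00, 13:20–13:40, 14:10–14:30, 15:10–17:00.
Alice ∩ Elena ∩ Gita: 11:20–12:00, 13:20–13:40, 14:10–14:30, 15:10–16:10.
Alice ∩ Elena ∩ Gita ∩ Keiko: 11:20–12:00, 13:20–13:40, 14:10–14:30, 15:40–16:00.
Alice ∩ Elena ∩ Gita ∩ Keiko ∩ Bob: 13:20–13:40, 14:10–14:30, 15:40–16:00.
Restricted to 11:50–15:00: 13:20–13:40, 14:10–14:30.
Windows ≥ 20 min: 13:20–13:40, 14:10–14:30.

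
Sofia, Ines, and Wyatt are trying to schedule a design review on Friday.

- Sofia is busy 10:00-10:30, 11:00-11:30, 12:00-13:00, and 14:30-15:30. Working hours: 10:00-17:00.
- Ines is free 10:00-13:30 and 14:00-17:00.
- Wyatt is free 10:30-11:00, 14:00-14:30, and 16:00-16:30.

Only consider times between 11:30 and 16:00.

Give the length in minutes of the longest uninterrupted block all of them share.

Sofia free within 10:00–17:00: 10:30–11:00, 11:30–12:00, 13:00–14:30, 15:30–17:00.
Sofia ∩ Ines: 10:30–11:00, 11:30–12:00, 13:00–13:30, 14:00–14:30, 15:30–17:00.
Sofia ∩ Ines ∩ Wyatt: 10:30–11:00, 14:00–14:30, 16:00–16:30.
Restricted to 11:30–16:00: 14:00–14:30.
Single common window of 30 minutes.

30 minutes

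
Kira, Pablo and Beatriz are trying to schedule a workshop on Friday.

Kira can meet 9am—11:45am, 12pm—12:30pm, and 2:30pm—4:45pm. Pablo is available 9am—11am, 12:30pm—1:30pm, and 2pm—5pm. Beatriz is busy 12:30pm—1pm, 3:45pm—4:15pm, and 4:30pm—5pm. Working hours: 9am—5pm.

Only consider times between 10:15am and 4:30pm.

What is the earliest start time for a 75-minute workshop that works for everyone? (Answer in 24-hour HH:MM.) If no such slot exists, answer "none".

14:30

Beatriz free within 09:00–17:00: 09:00–12:30, 13:00–15:45, 16:15–16:30.
Kira ∩ Pablo: 09:00–11:00, 14:30–16:45.
Kira ∩ Pablo ∩ Beatriz: 09:00–11:00, 14:30–15:45, 16:15–16:30.
Restricted to 10:15–16:30: 10:15–11:00, 14:30–15:45, 16:15–16:30.
Windows ≥ 75 min: 14:30–15:45.
Earliest such window starts at 14:30.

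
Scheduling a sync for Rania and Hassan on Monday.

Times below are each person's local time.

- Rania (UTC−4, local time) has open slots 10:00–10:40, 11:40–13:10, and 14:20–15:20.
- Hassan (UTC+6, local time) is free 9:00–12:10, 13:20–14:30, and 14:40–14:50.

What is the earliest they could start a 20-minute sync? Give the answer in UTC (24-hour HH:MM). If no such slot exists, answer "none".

none

Rania → UTC: 14:00–14:40, 15:40–17:10, 18:20–19:20.
Hassan → UTC: 03:00–06:10, 07:20–08:30, 08:40–08:50.
Rania ∩ Hassan: (none).
Windows ≥ 20 min: (none).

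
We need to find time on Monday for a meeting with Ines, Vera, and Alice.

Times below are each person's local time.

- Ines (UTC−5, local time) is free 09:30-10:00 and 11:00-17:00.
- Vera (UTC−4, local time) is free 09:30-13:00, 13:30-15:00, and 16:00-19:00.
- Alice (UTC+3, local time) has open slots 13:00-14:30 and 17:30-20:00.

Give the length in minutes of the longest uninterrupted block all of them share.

Ines → UTC: 14:30–15:00, 16:00–22:00.
Vera → UTC: 13:30–17:00, 17:30–19:00, 20:00–23:00.
Alice → UTC: 10:00–11:30, 14:30–17:00.
Ines ∩ Vera: 14:30–15:00, 16:00–17:00, 17:30–19:00, 20:00–22:00.
Ines ∩ Vera ∩ Alice: 14:30–15:00, 16:00–17:00.
Common window lengths: 30, 60 min; longest is 60.

60 minutes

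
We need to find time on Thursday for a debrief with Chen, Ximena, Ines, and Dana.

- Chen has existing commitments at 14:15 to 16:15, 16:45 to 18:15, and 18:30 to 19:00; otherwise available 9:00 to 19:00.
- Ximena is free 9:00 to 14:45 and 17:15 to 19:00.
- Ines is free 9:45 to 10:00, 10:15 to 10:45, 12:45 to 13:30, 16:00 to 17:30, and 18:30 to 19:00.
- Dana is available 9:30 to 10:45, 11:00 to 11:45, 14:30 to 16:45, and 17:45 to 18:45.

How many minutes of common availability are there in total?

Chen free within 09:00–19:00: 09:00–14:15, 16:15–16:45, 18:15–18:30.
Chen ∩ Ximena: 09:00–14:15, 18:15–18:30.
Chen ∩ Ximena ∩ Ines: 09:45–10:00, 10:15–10:45, 12:45–13:30.
Chen ∩ Ximena ∩ Ines ∩ Dana: 09:45–10:00, 10:15–10:45.
Total common minutes: 15 + 30 = 45.

45 minutes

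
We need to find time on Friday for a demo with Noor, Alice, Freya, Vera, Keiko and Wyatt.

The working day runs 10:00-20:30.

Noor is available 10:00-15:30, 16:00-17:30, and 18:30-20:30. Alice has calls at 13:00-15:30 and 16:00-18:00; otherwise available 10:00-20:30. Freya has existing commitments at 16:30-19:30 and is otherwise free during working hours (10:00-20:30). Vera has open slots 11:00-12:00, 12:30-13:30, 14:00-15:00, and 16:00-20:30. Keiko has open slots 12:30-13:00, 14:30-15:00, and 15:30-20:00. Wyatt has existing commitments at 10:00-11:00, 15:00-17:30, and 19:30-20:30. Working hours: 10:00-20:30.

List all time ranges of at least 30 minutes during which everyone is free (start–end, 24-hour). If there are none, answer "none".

12:30–13:00

Alice free within 10:00–20:30: 10:00–13:00, 15:30–16:00, 18:00–20:30.
Freya free within 10:00–20:30: 10:00–16:30, 19:30–20:30.
Wyatt free within 10:00–20:30: 11:00–15:00, 17:30–19:30.
Noor ∩ Alice: 10:00–13:00, 18:30–20:30.
Noor ∩ Alice ∩ Freya: 10:00–13:00, 19:30–20:30.
Noor ∩ Alice ∩ Freya ∩ Vera: 11:00–12:00, 12:30–13:00, 19:30–20:30.
Noor ∩ Alice ∩ Freya ∩ Vera ∩ Keiko: 12:30–13:00, 19:30–20:00.
Noor ∩ Alice ∩ Freya ∩ Vera ∩ Keiko ∩ Wyatt: 12:30–13:00.
Windows ≥ 30 min: 12:30–13:00.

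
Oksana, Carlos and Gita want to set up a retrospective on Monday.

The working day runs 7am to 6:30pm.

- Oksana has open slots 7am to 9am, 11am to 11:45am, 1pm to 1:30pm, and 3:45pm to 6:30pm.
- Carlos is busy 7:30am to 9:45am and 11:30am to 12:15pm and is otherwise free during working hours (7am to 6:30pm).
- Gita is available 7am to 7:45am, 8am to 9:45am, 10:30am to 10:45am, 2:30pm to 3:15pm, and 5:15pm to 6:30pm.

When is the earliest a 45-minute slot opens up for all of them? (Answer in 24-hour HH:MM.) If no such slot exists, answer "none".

17:15

Carlos free within 07:00–18:30: 07:00–07:30, 09:45–11:30, 12:15–18:30.
Oksana ∩ Carlos: 07:00–07:30, 11:00–11:30, 13:00–13:30, 15:45–18:30.
Oksana ∩ Carlos ∩ Gita: 07:00–07:30, 17:15–18:30.
Windows ≥ 45 min: 17:15–18:30.
Earliest such window starts at 17:15.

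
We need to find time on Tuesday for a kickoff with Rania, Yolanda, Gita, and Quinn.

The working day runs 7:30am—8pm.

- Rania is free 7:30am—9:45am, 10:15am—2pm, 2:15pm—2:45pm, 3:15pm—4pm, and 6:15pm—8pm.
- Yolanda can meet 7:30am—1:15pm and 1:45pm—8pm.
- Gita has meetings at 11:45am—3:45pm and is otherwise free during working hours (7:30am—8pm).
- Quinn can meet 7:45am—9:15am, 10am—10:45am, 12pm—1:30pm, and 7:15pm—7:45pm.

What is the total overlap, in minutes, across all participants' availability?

Gita free within 07:30–20:00: 07:30–11:45, 15:45–20:00.
Rania ∩ Yolanda: 07:30–09:45, 10:15–13:15, 13:45–14:00, 14:15–14:45, 15:15–16:00, 18:15–20:00.
Rania ∩ Yolanda ∩ Gita: 07:30–09:45, 10:15–11:45, 15:45–16:00, 18:15–20:00.
Rania ∩ Yolanda ∩ Gita ∩ Quinn: 07:45–09:15, 10:15–10:45, 19:15–19:45.
Total common minutes: 90 + 30 + 30 = 150.

150 minutes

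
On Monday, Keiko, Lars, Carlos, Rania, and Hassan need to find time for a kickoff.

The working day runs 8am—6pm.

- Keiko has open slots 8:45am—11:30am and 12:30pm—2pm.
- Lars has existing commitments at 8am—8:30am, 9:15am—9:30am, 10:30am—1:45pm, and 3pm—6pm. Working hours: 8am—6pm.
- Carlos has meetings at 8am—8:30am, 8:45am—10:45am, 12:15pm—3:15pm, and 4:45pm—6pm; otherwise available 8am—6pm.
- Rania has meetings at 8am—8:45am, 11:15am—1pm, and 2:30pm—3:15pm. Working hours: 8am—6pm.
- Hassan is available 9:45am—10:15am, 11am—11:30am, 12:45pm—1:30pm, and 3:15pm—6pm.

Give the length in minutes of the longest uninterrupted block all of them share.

Lars free within 08:00–18:00: 08:30–09:15, 09:30–10:30, 13:45–15:00.
Carlos free within 08:00–18:00: 08:30–08:45, 10:45–12:15, 15:15–16:45.
Rania free within 08:00–18:00: 08:45–11:15, 13:00–14:30, 15:15–18:00.
Keiko ∩ Lars: 08:45–09:15, 09:30–10:30, 13:45–14:00.
Keiko ∩ Lars ∩ Carlos: (none).
Keiko ∩ Lars ∩ Carlos ∩ Rania: (none).
Keiko ∩ Lars ∩ Carlos ∩ Rania ∩ Hassan: (none).
No common window.

0 minutes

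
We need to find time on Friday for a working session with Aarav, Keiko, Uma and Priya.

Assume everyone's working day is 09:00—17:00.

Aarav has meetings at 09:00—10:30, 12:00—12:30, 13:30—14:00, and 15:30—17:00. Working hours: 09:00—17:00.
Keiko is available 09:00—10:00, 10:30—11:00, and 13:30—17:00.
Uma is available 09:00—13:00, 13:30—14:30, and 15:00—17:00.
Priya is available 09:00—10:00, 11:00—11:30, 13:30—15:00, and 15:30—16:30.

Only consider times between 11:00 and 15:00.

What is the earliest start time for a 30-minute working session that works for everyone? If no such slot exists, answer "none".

14:00

Aarav free within 09:00–17:00: 10:30–12:00, 12:30–13:30, 14:00–15:30.
Aarav ∩ Keiko: 10:30–11:00, 14:00–15:30.
Aarav ∩ Keiko ∩ Uma: 10:30–11:00, 14:00–14:30, 15:00–15:30.
Aarav ∩ Keiko ∩ Uma ∩ Priya: 14:00–14:30.
Restricted to 11:00–15:00: 14:00–14:30.
Windows ≥ 30 min: 14:00–14:30.
Earliest such window starts at 14:00.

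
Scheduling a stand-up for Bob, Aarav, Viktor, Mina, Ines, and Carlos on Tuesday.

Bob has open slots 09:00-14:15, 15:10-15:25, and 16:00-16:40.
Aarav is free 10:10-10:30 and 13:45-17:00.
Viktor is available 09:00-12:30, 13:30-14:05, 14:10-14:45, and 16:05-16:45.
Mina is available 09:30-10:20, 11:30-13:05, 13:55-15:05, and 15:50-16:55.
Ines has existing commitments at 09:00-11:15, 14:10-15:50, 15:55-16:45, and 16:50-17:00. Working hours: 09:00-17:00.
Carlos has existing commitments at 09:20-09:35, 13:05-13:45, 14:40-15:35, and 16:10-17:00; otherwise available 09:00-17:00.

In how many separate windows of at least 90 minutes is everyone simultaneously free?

Ines free within 09:00–17:00: 11:15–14:10, 15:50–15:55, 16:45–16:50.
Carlos free within 09:00–17:00: 09:00–09:20, 09:35–13:05, 13:45–14:40, 15:35–16:10.
Bob ∩ Aarav: 10:10–10:30, 13:45–14:15, 15:10–15:25, 16:00–16:40.
Bob ∩ Aarav ∩ Viktor: 10:10–10:30, 13:45–14:05, 14:10–14:15, 16:05–16:40.
Bob ∩ Aarav ∩ Viktor ∩ Mina: 10:10–10:20, 13:55–14:05, 14:10–14:15, 16:05–16:40.
Bob ∩ Aarav ∩ Viktor ∩ Mina ∩ Ines: 13:55–14:05.
Bob ∩ Aarav ∩ Viktor ∩ Mina ∩ Ines ∩ Carlos: 13:55–14:05.
Windows ≥ 90 min: (none).
That's 0 windows.

0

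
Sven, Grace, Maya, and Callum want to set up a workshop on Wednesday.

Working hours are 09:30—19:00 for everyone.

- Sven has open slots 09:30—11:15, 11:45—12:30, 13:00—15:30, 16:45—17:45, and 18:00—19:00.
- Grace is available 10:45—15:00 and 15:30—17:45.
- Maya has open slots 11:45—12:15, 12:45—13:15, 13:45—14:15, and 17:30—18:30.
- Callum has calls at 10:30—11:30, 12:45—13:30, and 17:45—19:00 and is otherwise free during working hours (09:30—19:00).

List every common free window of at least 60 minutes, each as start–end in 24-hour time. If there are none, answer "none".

Callum free within 09:30–19:00: 09:30–10:30, 11:30–12:45, 13:30–17:45.
Sven ∩ Grace: 10:45–11:15, 11:45–12:30, 13:00–15:00, 16:45–17:45.
Sven ∩ Grace ∩ Maya: 11:45–12:15, 13:00–13:15, 13:45–14:15, 17:30–17:45.
Sven ∩ Grace ∩ Maya ∩ Callum: 11:45–12:15, 13:45–14:15, 17:30–17:45.
Windows ≥ 60 min: (none).

none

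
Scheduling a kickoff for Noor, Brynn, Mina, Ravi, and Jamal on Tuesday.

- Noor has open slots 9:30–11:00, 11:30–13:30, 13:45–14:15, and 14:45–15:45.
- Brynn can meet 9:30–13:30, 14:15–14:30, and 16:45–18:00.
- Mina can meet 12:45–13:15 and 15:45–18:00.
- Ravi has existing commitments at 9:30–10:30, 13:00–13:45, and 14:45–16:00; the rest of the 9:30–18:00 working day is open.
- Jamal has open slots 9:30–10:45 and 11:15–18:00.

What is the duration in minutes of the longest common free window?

15 minutes

Ravi free within 09:30–18:00: 10:30–13:00, 13:45–14:45, 16:00–18:00.
Noor ∩ Brynn: 09:30–11:00, 11:30–13:30.
Noor ∩ Brynn ∩ Mina: 12:45–13:15.
Noor ∩ Brynn ∩ Mina ∩ Ravi: 12:45–13:00.
Noor ∩ Brynn ∩ Mina ∩ Ravi ∩ Jamal: 12:45–13:00.
Single common window of 15 minutes.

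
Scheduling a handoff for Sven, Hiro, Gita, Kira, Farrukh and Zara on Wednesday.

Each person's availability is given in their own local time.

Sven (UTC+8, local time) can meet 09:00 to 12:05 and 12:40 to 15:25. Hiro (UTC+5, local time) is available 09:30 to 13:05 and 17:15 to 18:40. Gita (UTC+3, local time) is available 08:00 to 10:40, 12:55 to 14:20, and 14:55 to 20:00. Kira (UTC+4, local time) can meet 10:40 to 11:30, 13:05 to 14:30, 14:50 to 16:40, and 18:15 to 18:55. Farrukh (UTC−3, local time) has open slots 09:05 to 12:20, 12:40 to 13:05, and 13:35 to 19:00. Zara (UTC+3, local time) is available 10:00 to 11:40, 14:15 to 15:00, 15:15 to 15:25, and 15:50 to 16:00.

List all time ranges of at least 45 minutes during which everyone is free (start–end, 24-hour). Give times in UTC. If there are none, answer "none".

Sven → UTC: 01:00–04:05, 04:40–07:25.
Hiro → UTC: 04:30–08:05, 12:15–13:40.
Gita → UTC: 05:00–07:40, 09:55–11:20, 11:55–17:00.
Kira → UTC: 06:40–07:30, 09:05–10:30, 10:50–12:40, 14:15–14:55.
Farrukh → UTC: 12:05–15:20, 15:40–16:05, 16:35–22:00.
Zara → UTC: 07:00–08:40, 11:15–12:00, 12:15–12:25, 12:50–13:00.
Sven ∩ Hiro: 04:40–07:25.
Sven ∩ Hiro ∩ Gita: 05:00–07:25.
Sven ∩ Hiro ∩ Gita ∩ Kira: 06:40–07:25.
Sven ∩ Hiro ∩ Gita ∩ Kira ∩ Farrukh: (none).
Sven ∩ Hiro ∩ Gita ∩ Kira ∩ Farrukh ∩ Zara: (none).
Windows ≥ 45 min: (none).

none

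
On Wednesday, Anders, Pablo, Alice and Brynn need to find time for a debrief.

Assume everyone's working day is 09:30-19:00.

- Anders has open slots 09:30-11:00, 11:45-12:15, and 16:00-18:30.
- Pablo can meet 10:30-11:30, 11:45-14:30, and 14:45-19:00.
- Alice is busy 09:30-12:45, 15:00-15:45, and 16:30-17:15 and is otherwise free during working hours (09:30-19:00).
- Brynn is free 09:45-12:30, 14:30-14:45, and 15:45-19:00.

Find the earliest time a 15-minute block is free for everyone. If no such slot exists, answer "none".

Alice free within 09:30–19:00: 12:45–15:00, 15:45–16:30, 17:15–19:00.
Anders ∩ Pablo: 10:30–11:00, 11:45–12:15, 16:00–18:30.
Anders ∩ Pablo ∩ Alice: 16:00–16:30, 17:15–18:30.
Anders ∩ Pablo ∩ Alice ∩ Brynn: 16:00–16:30, 17:15–18:30.
Windows ≥ 15 min: 16:00–16:30, 17:15–18:30.
Earliest such window starts at 16:00.

16:00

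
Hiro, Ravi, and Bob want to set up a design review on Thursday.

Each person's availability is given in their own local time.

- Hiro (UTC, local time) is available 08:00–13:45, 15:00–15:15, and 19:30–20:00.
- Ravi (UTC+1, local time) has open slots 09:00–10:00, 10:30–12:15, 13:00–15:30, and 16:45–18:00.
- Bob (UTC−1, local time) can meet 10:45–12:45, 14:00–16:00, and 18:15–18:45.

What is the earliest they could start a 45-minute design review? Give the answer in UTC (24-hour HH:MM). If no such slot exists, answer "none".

12:00

Hiro → UTC: 08:00–13:45, 15:00–15:15, 19:30–20:00.
Ravi → UTC: 08:00–09:00, 09:30–11:15, 12:00–14:30, 15:45–17:00.
Bob → UTC: 11:45–13:45, 15:00–17:00, 19:15–19:45.
Hiro ∩ Ravi: 08:00–09:00, 09:30–11:15, 12:00–13:45.
Hiro ∩ Ravi ∩ Bob: 12:00–13:45.
Windows ≥ 45 min: 12:00–13:45.
Earliest such window starts at 12:00.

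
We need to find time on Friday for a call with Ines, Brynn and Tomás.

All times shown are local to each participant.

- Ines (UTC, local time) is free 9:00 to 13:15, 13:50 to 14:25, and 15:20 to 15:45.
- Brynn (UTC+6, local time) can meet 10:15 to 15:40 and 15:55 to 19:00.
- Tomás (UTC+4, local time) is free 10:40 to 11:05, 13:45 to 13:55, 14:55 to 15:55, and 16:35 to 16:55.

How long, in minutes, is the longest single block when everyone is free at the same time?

60 minutes

Ines → UTC: 09:00–13:15, 13:50–14:25, 15:20–15:45.
Brynn → UTC: 04:15–09:40, 09:55–13:00.
Tomás → UTC: 06:40–07:05, 09:45–09:55, 10:55–11:55, 12:35–12:55.
Ines ∩ Brynn: 09:00–09:40, 09:55–13:00.
Ines ∩ Brynn ∩ Tomás: 10:55–11:55, 12:35–12:55.
Common window lengths: 60, 20 min; longest is 60.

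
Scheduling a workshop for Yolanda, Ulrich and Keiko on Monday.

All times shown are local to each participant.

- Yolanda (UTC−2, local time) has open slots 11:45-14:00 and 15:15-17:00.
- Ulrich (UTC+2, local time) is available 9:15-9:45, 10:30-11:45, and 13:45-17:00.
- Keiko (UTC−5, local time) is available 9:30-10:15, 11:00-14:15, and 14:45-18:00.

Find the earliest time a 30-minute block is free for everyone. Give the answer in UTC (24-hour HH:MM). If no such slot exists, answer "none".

14:30

Yolanda → UTC: 13:45–16:00, 17:15–19:00.
Ulrich → UTC: 07:15–07:45, 08:30–09:45, 11:45–15:00.
Keiko → UTC: 14:30–15:15, 16:00–19:15, 19:45–23:00.
Yolanda ∩ Ulrich: 13:45–15:00.
Yolanda ∩ Ulrich ∩ Keiko: 14:30–15:00.
Windows ≥ 30 min: 14:30–15:00.
Earliest such window starts at 14:30.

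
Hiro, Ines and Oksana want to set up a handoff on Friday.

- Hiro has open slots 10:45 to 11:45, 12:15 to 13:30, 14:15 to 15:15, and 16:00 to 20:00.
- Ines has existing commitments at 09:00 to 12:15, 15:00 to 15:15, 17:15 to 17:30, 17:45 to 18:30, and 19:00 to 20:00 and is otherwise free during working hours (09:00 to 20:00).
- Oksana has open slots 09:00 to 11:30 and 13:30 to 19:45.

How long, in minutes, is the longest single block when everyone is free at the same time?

Ines free within 09:00–20:00: 12:15–15:00, 15:15–17:15, 17:30–17:45, 18:30–19:00.
Hiro ∩ Ines: 12:15–13:30, 14:15–15:00, 16:00–17:15, 17:30–17:45, 18:30–19:00.
Hiro ∩ Ines ∩ Oksana: 14:15–15:00, 16:00–17:15, 17:30–17:45, 18:30–19:00.
Common window lengths: 45, 75, 15, 30 min; longest is 75.

75 minutes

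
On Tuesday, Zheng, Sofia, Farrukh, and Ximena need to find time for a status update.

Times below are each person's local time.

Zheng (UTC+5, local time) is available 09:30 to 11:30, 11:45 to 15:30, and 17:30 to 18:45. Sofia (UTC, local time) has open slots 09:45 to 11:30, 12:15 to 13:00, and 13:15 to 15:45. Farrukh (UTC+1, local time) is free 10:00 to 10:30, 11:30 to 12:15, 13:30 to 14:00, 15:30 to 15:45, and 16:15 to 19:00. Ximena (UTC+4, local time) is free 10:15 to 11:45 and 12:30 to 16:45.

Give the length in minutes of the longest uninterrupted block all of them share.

Zheng → UTC: 04:30–06:30, 06:45–10:30, 12:30–13:45.
Sofia → UTC: 09:45–11:30, 12:15–13:00, 13:15–15:45.
Farrukh → UTC: 09:00–09:30, 10:30–11:15, 12:30–13:00, 14:30–14:45, 15:15–18:00.
Ximena → UTC: 06:15–07:45, 08:30–12:45.
Zheng ∩ Sofia: 09:45–10:30, 12:30–13:00, 13:15–13:45.
Zheng ∩ Sofia ∩ Farrukh: 12:30–13:00.
Zheng ∩ Sofia ∩ Farrukh ∩ Ximena: 12:30–12:45.
Single common window of 15 minutes.

15 minutes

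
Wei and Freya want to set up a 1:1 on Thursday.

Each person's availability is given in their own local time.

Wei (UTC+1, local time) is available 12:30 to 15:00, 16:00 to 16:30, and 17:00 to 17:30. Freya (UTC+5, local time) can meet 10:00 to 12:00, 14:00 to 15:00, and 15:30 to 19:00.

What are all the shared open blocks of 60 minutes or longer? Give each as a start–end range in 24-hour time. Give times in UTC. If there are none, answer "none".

Wei → UTC: 11:30–14:00, 15:00–15:30, 16:00–16:30.
Freya → UTC: 05:00–07:00, 09:00–10:00, 10:30–14:00.
Wei ∩ Freya: 11:30–14:00.
Windows ≥ 60 min: 11:30–14:00.

11:30–14:00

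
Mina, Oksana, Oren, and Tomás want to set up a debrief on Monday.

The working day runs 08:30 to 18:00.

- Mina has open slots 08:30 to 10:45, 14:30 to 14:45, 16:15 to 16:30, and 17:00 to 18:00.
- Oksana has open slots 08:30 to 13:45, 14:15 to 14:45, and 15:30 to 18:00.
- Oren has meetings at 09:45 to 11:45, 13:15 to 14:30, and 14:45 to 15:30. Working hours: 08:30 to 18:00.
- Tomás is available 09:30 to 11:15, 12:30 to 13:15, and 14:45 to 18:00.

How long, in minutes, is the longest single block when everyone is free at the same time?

60 minutes

Oren free within 08:30–18:00: 08:30–09:45, 11:45–13:15, 14:30–14:45, 15:30–18:00.
Mina ∩ Oksana: 08:30–10:45, 14:30–14:45, 16:15–16:30, 17:00–18:00.
Mina ∩ Oksana ∩ Oren: 08:30–09:45, 14:30–14:45, 16:15–16:30, 17:00–18:00.
Mina ∩ Oksana ∩ Oren ∩ Tomás: 09:30–09:45, 16:15–16:30, 17:00–18:00.
Common window lengths: 15, 15, 60 min; longest is 60.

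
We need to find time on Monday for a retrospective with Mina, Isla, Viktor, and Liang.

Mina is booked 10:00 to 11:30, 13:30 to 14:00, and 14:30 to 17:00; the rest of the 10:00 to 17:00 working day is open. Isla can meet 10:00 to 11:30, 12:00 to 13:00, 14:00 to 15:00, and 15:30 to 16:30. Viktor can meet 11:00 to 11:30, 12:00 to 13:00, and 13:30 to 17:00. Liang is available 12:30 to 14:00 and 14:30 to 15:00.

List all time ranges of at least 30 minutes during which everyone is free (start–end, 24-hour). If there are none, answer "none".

Mina free within 10:00–17:00: 11:30–13:30, 14:00–14:30.
Mina ∩ Isla: 12:00–13:00, 14:00–14:30.
Mina ∩ Isla ∩ Viktor: 12:00–13:00, 14:00–14:30.
Mina ∩ Isla ∩ Viktor ∩ Liang: 12:30–13:00.
Windows ≥ 30 min: 12:30–13:00.

12:30–13:00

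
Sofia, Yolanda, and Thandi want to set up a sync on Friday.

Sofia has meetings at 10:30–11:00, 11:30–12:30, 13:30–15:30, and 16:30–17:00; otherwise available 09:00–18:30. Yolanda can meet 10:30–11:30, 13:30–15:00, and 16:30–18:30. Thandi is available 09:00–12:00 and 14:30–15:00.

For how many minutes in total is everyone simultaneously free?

30 minutes

Sofia free within 09:00–18:30: 09:00–10:30, 11:00–11:30, 12:30–13:30, 15:30–16:30, 17:00–18:30.
Sofia ∩ Yolanda: 11:00–11:30, 17:00–18:30.
Sofia ∩ Yolanda ∩ Thandi: 11:00–11:30.
Total common minutes: 30.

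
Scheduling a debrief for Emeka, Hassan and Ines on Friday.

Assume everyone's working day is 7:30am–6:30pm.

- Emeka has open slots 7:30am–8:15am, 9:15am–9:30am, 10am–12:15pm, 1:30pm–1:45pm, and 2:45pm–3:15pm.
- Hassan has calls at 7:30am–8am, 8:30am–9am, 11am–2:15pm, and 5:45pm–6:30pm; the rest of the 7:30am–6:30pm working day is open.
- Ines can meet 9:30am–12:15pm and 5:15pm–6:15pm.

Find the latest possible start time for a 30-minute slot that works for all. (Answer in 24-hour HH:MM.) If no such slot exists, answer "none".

10:30

Hassan free within 07:30–18:30: 08:00–08:30, 09:00–11:00, 14:15–17:45.
Emeka ∩ Hassan: 08:00–08:15, 09:15–09:30, 10:00–11:00, 14:45–15:15.
Emeka ∩ Hassan ∩ Ines: 10:00–11:00.
Windows ≥ 30 min: 10:00–11:00.
Latest start in the last window 10:00–11:00 is 11:00 − 30 min = 10:30.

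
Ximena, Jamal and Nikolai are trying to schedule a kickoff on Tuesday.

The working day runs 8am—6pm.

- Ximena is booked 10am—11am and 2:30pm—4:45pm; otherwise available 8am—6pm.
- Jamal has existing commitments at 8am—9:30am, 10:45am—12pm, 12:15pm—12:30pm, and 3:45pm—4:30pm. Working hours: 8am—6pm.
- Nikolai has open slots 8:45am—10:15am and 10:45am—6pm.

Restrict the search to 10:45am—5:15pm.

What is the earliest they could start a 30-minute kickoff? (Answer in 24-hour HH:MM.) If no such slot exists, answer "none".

12:30

Ximena free within 08:00–18:00: 08:00–10:00, 11:00–14:30, 16:45–18:00.
Jamal free within 08:00–18:00: 09:30–10:45, 12:00–12:15, 12:30–15:45, 16:30–18:00.
Ximena ∩ Jamal: 09:30–10:00, 12:00–12:15, 12:30–14:30, 16:45–18:00.
Ximena ∩ Jamal ∩ Nikolai: 09:30–10:00, 12:00–12:15, 12:30–14:30, 16:45–18:00.
Restricted to 10:45–17:15: 12:00–12:15, 12:30–14:30, 16:45–17:15.
Windows ≥ 30 min: 12:30–14:30, 16:45–17:15.
Earliest such window starts at 12:30.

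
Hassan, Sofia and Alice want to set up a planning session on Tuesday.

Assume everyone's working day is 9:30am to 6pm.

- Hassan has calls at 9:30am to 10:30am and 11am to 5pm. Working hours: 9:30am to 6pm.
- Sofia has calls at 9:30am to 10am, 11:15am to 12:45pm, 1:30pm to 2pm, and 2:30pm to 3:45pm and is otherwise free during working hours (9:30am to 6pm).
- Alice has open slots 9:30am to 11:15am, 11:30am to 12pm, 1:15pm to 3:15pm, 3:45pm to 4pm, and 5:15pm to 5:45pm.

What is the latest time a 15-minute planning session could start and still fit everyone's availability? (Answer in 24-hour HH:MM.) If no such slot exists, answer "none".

17:30

Hassan free within 09:30–18:00: 10:30–11:00, 17:00–18:00.
Sofia free within 09:30–18:00: 10:00–11:15, 12:45–13:30, 14:00–14:30, 15:45–18:00.
Hassan ∩ Sofia: 10:30–11:00, 17:00–18:00.
Hassan ∩ Sofia ∩ Alice: 10:30–11:00, 17:15–17:45.
Windows ≥ 15 min: 10:30–11:00, 17:15–17:45.
Latest start in the last window 17:15–17:45 is 17:45 − 15 min = 17:30.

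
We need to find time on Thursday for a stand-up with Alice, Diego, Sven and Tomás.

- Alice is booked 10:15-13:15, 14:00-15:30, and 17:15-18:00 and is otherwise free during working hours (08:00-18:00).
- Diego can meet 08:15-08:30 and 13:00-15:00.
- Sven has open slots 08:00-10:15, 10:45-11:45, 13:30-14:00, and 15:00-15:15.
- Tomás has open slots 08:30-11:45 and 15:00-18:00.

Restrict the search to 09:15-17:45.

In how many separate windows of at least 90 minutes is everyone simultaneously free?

Alice free within 08:00–18:00: 08:00–10:15, 13:15–14:00, 15:30–17:15.
Alice ∩ Diego: 08:15–08:30, 13:15–14:00.
Alice ∩ Diego ∩ Sven: 08:15–08:30, 13:30–14:00.
Alice ∩ Diego ∩ Sven ∩ Tomás: (none).
Restricted to 09:15–17:45: (none).
Windows ≥ 90 min: (none).
That's 0 windows.

0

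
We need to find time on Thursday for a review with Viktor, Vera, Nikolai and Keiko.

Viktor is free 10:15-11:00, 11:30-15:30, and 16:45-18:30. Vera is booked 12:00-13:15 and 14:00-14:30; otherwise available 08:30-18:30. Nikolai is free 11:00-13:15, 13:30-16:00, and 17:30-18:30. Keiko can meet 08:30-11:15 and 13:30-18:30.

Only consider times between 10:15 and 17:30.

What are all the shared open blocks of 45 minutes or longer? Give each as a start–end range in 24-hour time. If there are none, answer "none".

Vera free within 08:30–18:30: 08:30–12:00, 13:15–14:00, 14:30–18:30.
Viktor ∩ Vera: 10:15–11:00, 11:30–12:00, 13:15–14:00, 14:30–15:30, 16:45–18:30.
Viktor ∩ Vera ∩ Nikolai: 11:30–12:00, 13:30–14:00, 14:30–15:30, 17:30–18:30.
Viktor ∩ Vera ∩ Nikolai ∩ Keiko: 13:30–14:00, 14:30–15:30, 17:30–18:30.
Restricted to 10:15–17:30: 13:30–14:00, 14:30–15:30.
Windows ≥ 45 min: 14:30–15:30.

14:30–15:30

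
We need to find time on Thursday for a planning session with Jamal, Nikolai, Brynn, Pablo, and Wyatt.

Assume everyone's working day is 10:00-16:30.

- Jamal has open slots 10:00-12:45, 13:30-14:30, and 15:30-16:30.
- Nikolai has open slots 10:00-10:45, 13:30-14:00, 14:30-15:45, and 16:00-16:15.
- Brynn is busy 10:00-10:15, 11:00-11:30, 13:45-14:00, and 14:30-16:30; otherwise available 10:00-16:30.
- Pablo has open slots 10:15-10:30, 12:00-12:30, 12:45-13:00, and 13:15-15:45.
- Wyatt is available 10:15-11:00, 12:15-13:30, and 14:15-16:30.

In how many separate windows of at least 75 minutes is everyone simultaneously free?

Brynn free within 10:00–16:30: 10:15–11:00, 11:30–13:45, 14:00–14:30.
Jamal ∩ Nikolai: 10:00–10:45, 13:30–14:00, 15:30–15:45, 16:00–16:15.
Jamal ∩ Nikolai ∩ Brynn: 10:15–10:45, 13:30–13:45.
Jamal ∩ Nikolai ∩ Brynn ∩ Pablo: 10:15–10:30, 13:30–13:45.
Jamal ∩ Nikolai ∩ Brynn ∩ Pablo ∩ Wyatt: 10:15–10:30.
Windows ≥ 75 min: (none).
That's 0 windows.

0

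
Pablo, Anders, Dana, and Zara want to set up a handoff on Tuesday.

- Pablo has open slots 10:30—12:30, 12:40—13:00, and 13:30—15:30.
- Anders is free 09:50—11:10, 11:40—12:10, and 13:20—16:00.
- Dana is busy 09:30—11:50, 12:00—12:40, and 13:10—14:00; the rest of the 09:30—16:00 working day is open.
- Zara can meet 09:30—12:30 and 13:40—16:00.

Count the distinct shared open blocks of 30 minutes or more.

1

Dana free within 09:30–16:00: 11:50–12:00, 12:40–13:10, 14:00–16:00.
Pablo ∩ Anders: 10:30–11:10, 11:40–12:10, 13:30–15:30.
Pablo ∩ Anders ∩ Dana: 11:50–12:00, 14:00–15:30.
Pablo ∩ Anders ∩ Dana ∩ Zara: 11:50–12:00, 14:00–15:30.
Windows ≥ 30 min: 14:00–15:30.
That's 1 window.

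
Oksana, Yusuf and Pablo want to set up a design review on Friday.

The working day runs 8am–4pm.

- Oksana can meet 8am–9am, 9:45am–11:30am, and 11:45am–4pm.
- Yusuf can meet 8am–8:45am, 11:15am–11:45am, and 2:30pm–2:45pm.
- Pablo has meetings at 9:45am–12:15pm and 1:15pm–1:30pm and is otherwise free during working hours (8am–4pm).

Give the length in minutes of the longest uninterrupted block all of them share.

45 minutes

Pablo free within 08:00–16:00: 08:00–09:45, 12:15–13:15, 13:30–16:00.
Oksana ∩ Yusuf: 08:00–08:45, 11:15–11:30, 14:30–14:45.
Oksana ∩ Yusuf ∩ Pablo: 08:00–08:45, 14:30–14:45.
Common window lengths: 45, 15 min; longest is 45.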